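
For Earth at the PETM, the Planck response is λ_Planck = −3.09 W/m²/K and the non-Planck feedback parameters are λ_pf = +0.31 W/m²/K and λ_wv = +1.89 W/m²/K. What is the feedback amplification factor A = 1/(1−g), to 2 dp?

3.47

Convert to gains: g_pf = 0.31/3.09 = 0.1003; g_wv = 1.89/3.09 = 0.6117.
Total gain g = 0.712.
A = 1/(1 − 0.712) = 3.47.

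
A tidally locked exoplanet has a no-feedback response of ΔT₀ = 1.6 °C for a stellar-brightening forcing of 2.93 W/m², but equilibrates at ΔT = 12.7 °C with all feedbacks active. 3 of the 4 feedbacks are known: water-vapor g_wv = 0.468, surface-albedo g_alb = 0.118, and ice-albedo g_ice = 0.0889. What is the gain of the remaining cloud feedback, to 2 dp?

0.20

Amplification A = ΔT/ΔT₀ = 12.7/1.6 = 7.937.
Total gain g = 1 − 1/A = 1 − 1/7.937 = 0.874.
Known gains sum to 0.468 + 0.118 + 0.0889 = 0.6749.
g_cld = 0.874 − 0.6749 = 0.20.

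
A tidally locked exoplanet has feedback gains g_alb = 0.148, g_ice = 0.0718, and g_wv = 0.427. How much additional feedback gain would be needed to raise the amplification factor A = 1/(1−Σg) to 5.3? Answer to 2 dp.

0.16

Current total gain = 0.6468.
Target gain for A = 5.3: g* = 1 − 1/5.3 = 0.8113.
Additional gain needed = 0.8113 − 0.6468 = 0.16.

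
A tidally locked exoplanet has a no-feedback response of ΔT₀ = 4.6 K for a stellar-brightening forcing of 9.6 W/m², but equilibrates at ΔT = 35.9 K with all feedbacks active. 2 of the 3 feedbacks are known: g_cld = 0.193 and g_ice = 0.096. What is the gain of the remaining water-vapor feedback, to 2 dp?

0.58

Amplification A = ΔT/ΔT₀ = 35.9/4.6 = 7.804.
Total gain g = 1 − 1/A = 1 − 1/7.804 = 0.8719.
Known gains sum to 0.193 + 0.096 = 0.289.
g_wv = 0.8719 − 0.289 = 0.58.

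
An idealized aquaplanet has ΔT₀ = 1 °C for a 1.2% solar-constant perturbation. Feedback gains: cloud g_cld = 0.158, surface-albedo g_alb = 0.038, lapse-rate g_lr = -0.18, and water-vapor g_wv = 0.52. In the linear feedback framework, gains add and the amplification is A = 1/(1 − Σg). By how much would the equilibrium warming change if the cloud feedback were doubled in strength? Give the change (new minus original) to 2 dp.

1.11 °C

Original: g = 0.536, ΔT = 1/(1−0.536) = 2.1552 °C.
With doubled cloud: g' = 0.694, ΔT' = 1/(1−0.694) = 3.2680 °C.
Change = 3.2680 − 2.1552 = 1.11 °C.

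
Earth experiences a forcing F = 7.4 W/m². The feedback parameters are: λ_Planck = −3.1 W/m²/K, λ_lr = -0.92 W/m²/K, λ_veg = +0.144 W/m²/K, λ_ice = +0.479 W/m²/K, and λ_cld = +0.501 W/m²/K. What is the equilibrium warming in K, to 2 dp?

Net feedback parameter λ = (−3.1) + (-0.92) + (+0.144) + (+0.479) + (+0.501) = -2.896 W/m²/K.
ΔT = −F/λ = −7.4/(-2.896) = 2.56 K.

2.56 K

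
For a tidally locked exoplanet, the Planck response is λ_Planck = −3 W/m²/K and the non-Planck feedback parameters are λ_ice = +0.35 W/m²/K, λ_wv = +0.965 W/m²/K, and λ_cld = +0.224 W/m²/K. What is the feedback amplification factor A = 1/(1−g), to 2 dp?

Convert to gains: g_ice = 0.35/3 = 0.1167; g_wv = 0.965/3 = 0.3217; g_cld = 0.224/3 = 0.07467.
Total gain g = 0.51307.
A = 1/(1 − 0.51307) = 2.05.

2.05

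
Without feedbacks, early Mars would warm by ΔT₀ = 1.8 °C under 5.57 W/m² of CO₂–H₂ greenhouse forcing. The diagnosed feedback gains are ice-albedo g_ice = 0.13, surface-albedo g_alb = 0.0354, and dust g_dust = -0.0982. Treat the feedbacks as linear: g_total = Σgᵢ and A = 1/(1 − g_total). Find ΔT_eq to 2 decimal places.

Total gain g = 0.13 + 0.0354 − 0.0982 = 0.0672.
Amplification A = 1/(1 − 0.0672) = 1.072.
ΔT = 1.8 × 1.072 = 1.93 °C.

1.93 °C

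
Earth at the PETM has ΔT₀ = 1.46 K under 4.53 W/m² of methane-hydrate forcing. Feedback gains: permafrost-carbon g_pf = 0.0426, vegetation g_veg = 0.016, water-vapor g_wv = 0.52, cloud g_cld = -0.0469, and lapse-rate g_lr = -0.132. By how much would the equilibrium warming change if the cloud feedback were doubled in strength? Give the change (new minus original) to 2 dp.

Original: g = 0.3997, ΔT = 1.46/(1−0.3997) = 2.4321 K.
With doubled cloud: g' = 0.3528, ΔT' = 1.46/(1−0.3528) = 2.2559 K.
Change = 2.2559 − 2.4321 = -0.18 K.

-0.18 K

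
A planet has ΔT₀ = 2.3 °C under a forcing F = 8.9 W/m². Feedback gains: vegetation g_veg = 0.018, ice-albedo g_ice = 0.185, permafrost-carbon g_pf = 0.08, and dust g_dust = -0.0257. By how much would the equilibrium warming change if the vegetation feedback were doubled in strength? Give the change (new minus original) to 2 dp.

Original: g = 0.2573, ΔT = 2.3/(1−0.2573) = 3.0968 °C.
With doubled vegetation: g' = 0.2753, ΔT' = 2.3/(1−0.2753) = 3.1737 °C.
Change = 3.1737 − 3.0968 = 0.08 °C.

0.08 °C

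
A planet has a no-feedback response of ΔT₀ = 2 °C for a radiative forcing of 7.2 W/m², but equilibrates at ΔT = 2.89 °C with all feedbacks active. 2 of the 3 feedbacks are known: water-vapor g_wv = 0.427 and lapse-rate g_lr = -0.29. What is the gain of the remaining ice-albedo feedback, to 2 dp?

Amplification A = ΔT/ΔT₀ = 2.89/2 = 1.445.
Total gain g = 1 − 1/A = 1 − 1/1.445 = 0.308.
Known gains sum to 0.427 − 0.29 = 0.137.
g_ice = 0.308 − 0.137 = 0.17.

0.17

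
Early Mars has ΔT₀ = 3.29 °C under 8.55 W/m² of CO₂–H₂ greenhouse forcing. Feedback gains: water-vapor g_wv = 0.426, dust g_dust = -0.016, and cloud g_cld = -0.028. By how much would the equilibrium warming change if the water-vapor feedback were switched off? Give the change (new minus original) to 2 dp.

-2.17 °C

Original: g = 0.382, ΔT = 3.29/(1−0.382) = 5.3236 °C.
Without water-vapor: g' = -0.044, ΔT' = 3.29/(1+0.044) = 3.1513 °C.
Change = 3.1513 − 5.3236 = -2.17 °C.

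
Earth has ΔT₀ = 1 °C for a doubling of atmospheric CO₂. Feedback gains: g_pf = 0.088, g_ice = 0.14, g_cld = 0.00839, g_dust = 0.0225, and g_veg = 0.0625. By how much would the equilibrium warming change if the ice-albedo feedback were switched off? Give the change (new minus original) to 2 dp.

Original: g = 0.32139, ΔT = 1/(1−0.32139) = 1.4736 °C.
Without ice-albedo: g' = 0.18139, ΔT' = 1/(1−0.18139) = 1.2216 °C.
Change = 1.2216 − 1.4736 = -0.25 °C.

-0.25 °C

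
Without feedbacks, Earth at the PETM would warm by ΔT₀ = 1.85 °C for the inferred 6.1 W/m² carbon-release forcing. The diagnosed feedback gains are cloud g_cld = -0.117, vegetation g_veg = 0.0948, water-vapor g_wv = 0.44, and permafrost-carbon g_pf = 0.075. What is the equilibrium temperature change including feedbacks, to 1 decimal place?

Total gain g = -0.117 + 0.0948 + 0.44 + 0.075 = 0.4928.
Amplification A = 1/(1 − 0.4928) = 1.972.
ΔT = 1.85 × 1.972 = 3.6 °C.

3.6 °C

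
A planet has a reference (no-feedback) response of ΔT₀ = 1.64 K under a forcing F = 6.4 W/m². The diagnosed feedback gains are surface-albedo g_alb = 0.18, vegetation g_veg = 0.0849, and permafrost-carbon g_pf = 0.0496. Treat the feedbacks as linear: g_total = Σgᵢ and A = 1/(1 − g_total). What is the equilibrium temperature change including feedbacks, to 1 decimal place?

2.4 K

Total gain g = 0.18 + 0.0849 + 0.0496 = 0.3145.
Amplification A = 1/(1 − 0.3145) = 1.459.
ΔT = 1.64 × 1.459 = 2.4 K.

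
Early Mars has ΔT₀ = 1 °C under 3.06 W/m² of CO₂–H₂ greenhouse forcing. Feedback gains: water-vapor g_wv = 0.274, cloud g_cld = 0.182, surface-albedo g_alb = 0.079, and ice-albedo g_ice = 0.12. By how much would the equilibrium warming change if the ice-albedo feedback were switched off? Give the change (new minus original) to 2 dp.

Original: g = 0.655, ΔT = 1/(1−0.655) = 2.8986 °C.
Without ice-albedo: g' = 0.535, ΔT' = 1/(1−0.535) = 2.1505 °C.
Change = 2.1505 − 2.8986 = -0.75 °C.

-0.75 °C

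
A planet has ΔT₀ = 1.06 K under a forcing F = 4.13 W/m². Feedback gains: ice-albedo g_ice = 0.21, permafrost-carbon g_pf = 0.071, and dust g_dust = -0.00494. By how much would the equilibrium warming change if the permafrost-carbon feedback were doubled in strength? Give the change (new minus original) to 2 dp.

Original: g = 0.27606, ΔT = 1.06/(1−0.27606) = 1.4642 K.
With doubled permafrost-carbon: g' = 0.34706, ΔT' = 1.06/(1−0.34706) = 1.6234 K.
Change = 1.6234 − 1.4642 = 0.16 K.

0.16 K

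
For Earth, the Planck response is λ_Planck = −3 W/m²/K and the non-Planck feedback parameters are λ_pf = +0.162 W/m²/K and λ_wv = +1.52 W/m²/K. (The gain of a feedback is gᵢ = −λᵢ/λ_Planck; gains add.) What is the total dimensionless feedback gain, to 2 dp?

0.56

Convert to gains: g_pf = 0.162/3 = 0.054; g_wv = 1.52/3 = 0.5067.
Total gain g = 0.5607.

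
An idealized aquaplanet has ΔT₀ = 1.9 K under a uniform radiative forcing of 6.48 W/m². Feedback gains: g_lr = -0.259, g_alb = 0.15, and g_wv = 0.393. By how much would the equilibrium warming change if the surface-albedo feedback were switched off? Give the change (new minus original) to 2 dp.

Original: g = 0.284, ΔT = 1.9/(1−0.284) = 2.6536 K.
Without surface-albedo: g' = 0.134, ΔT' = 1.9/(1−0.134) = 2.1940 K.
Change = 2.1940 − 2.6536 = -0.46 K.

-0.46 K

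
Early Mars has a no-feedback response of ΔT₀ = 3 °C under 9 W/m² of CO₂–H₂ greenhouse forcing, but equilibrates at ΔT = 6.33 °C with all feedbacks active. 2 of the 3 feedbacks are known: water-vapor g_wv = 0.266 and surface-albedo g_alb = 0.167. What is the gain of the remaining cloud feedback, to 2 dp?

0.09

Amplification A = ΔT/ΔT₀ = 6.33/3 = 2.11.
Total gain g = 1 − 1/A = 1 − 1/2.11 = 0.5261.
Known gains sum to 0.266 + 0.167 = 0.433.
g_cld = 0.5261 − 0.433 = 0.09.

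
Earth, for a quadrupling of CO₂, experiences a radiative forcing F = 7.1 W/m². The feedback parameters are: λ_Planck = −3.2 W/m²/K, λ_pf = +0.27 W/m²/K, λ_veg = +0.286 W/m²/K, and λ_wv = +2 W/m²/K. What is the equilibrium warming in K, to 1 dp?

Net feedback parameter λ = (−3.2) + (+0.27) + (+0.286) + (+2) = -0.644 W/m²/K.
ΔT = −F/λ = −7.1/(-0.644) = 11.0 K.

11.0 K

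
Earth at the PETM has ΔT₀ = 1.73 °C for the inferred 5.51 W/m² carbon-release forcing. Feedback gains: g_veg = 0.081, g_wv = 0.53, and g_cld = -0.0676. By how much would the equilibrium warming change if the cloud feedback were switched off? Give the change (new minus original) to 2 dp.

0.66 °C

Original: g = 0.5434, ΔT = 1.73/(1−0.5434) = 3.7889 °C.
Without cloud: g' = 0.611, ΔT' = 1.73/(1−0.611) = 4.4473 °C.
Change = 4.4473 − 3.7889 = 0.66 °C.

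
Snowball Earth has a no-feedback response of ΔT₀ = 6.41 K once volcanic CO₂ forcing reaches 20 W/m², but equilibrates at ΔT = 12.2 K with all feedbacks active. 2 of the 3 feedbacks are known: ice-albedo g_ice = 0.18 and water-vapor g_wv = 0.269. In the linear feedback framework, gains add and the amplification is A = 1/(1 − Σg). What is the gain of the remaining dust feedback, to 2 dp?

0.03

Amplification A = ΔT/ΔT₀ = 12.2/6.41 = 1.903.
Total gain g = 1 − 1/A = 1 − 1/1.903 = 0.4745.
Known gains sum to 0.18 + 0.269 = 0.449.
g_dust = 0.4745 − 0.449 = 0.03.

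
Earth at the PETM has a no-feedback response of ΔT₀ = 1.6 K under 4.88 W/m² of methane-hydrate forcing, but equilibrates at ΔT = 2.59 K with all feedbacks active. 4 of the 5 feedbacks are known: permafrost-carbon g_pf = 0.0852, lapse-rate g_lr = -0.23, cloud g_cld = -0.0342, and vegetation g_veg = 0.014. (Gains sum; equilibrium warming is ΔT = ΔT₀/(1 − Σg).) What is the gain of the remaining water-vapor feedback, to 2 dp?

Amplification A = ΔT/ΔT₀ = 2.59/1.6 = 1.619.
Total gain g = 1 − 1/A = 1 − 1/1.619 = 0.3823.
Known gains sum to 0.0852 − 0.23 − 0.0342 + 0.014 = -0.165.
g_wv = 0.3823 + 0.165 = 0.55.

0.55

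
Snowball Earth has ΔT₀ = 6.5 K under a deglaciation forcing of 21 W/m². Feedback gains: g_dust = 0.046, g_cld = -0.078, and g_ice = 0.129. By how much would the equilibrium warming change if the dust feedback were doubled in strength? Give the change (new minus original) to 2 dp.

0.39 K

Original: g = 0.097, ΔT = 6.5/(1−0.097) = 7.1982 K.
With doubled dust: g' = 0.143, ΔT' = 6.5/(1−0.143) = 7.5846 K.
Change = 7.5846 − 7.1982 = 0.39 K.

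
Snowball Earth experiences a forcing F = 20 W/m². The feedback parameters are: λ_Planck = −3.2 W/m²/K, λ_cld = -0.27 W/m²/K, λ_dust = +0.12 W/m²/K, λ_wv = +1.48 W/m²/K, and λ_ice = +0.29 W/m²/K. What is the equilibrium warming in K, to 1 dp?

12.7 K

Net feedback parameter λ = (−3.2) + (-0.27) + (+0.12) + (+1.48) + (+0.29) = -1.58 W/m²/K.
ΔT = −F/λ = −20/(-1.58) = 12.7 K.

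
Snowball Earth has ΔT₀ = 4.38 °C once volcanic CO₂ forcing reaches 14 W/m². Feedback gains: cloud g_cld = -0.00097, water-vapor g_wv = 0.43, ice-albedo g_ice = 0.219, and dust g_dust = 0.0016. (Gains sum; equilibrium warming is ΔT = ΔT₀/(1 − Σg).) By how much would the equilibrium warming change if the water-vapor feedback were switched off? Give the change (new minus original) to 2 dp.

-6.89 °C

Original: g = 0.64963, ΔT = 4.38/(1−0.64963) = 12.5011 °C.
Without water-vapor: g' = 0.21963, ΔT' = 4.38/(1−0.21963) = 5.6127 °C.
Change = 5.6127 − 12.5011 = -6.89 °C.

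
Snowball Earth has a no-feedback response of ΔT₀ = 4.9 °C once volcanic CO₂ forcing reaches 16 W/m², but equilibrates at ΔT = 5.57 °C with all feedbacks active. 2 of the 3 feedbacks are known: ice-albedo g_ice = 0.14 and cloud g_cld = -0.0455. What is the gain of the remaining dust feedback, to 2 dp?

0.03

Amplification A = ΔT/ΔT₀ = 5.57/4.9 = 1.137.
Total gain g = 1 − 1/A = 1 − 1/1.137 = 0.1205.
Known gains sum to 0.14 − 0.0455 = 0.0945.
g_dust = 0.1205 − 0.0945 = 0.03.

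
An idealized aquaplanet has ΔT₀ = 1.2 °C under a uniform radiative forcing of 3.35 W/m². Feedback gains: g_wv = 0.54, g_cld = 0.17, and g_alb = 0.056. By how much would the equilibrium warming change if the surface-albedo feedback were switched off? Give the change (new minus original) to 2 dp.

Original: g = 0.766, ΔT = 1.2/(1−0.766) = 5.1282 °C.
Without surface-albedo: g' = 0.71, ΔT' = 1.2/(1−0.71) = 4.1379 °C.
Change = 4.1379 − 5.1282 = -0.99 °C.

-0.99 °C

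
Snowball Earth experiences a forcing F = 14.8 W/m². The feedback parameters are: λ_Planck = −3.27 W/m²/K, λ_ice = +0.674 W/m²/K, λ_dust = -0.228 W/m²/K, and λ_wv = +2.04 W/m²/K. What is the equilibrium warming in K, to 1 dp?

18.9 K

Net feedback parameter λ = (−3.27) + (+0.674) + (-0.228) + (+2.04) = -0.784 W/m²/K.
ΔT = −F/λ = −14.8/(-0.784) = 18.9 K.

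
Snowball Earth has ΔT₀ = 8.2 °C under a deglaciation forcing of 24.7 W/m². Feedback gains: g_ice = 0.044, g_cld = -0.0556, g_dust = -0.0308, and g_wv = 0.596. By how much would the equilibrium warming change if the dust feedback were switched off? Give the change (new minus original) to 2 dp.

Original: g = 0.5536, ΔT = 8.2/(1−0.5536) = 18.3692 °C.
Without dust: g' = 0.5844, ΔT' = 8.2/(1−0.5844) = 19.7305 °C.
Change = 19.7305 − 18.3692 = 1.36 °C.

1.36 °C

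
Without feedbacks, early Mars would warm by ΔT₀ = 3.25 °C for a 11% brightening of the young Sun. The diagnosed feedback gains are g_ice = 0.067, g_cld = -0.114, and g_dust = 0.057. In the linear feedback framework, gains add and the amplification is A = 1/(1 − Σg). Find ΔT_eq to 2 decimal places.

Total gain g = 0.067 − 0.114 + 0.057 = 0.01.
Amplification A = 1/(1 − 0.01) = 1.01.
ΔT = 3.25 × 1.01 = 3.28 °C.

3.28 °C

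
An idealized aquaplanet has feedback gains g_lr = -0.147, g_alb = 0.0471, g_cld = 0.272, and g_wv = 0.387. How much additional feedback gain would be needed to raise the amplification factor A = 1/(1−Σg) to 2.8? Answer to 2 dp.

0.08

Current total gain = 0.5591.
Target gain for A = 2.8: g* = 1 − 1/2.8 = 0.6429.
Additional gain needed = 0.6429 − 0.5591 = 0.08.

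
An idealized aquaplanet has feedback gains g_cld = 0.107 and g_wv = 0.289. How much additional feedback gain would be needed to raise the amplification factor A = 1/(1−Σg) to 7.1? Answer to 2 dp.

0.46

Current total gain = 0.396.
Target gain for A = 7.1: g* = 1 − 1/7.1 = 0.8592.
Additional gain needed = 0.8592 − 0.396 = 0.46.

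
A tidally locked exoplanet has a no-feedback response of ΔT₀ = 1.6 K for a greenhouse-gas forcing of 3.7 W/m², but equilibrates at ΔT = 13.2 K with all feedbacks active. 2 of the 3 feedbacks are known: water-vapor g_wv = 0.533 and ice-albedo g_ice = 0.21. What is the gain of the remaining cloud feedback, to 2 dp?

Amplification A = ΔT/ΔT₀ = 13.2/1.6 = 8.25.
Total gain g = 1 − 1/A = 1 − 1/8.25 = 0.8788.
Known gains sum to 0.533 + 0.21 = 0.743.
g_cld = 0.8788 − 0.743 = 0.14.

0.14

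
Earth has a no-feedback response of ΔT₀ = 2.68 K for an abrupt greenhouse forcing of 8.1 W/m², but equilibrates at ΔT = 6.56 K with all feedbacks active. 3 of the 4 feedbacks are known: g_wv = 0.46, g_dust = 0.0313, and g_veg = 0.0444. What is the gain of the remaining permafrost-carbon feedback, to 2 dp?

0.06

Amplification A = ΔT/ΔT₀ = 6.56/2.68 = 2.448.
Total gain g = 1 − 1/A = 1 − 1/2.448 = 0.5915.
Known gains sum to 0.46 + 0.0313 + 0.0444 = 0.5357.
g_pf = 0.5915 − 0.5357 = 0.06.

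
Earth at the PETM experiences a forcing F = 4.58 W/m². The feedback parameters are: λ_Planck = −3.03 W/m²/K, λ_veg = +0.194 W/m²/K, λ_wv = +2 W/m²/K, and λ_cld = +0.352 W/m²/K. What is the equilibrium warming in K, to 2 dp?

Net feedback parameter λ = (−3.03) + (+0.194) + (+2) + (+0.352) = -0.484 W/m²/K.
ΔT = −F/λ = −4.58/(-0.484) = 9.46 K.

9.46 K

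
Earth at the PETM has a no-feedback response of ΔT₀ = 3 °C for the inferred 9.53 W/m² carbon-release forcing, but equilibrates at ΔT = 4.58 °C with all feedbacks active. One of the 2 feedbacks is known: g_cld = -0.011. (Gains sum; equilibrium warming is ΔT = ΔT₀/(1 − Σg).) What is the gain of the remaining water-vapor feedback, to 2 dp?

0.36

Amplification A = ΔT/ΔT₀ = 4.58/3 = 1.527.
Total gain g = 1 − 1/A = 1 − 1/1.527 = 0.3451.
The known gain is -0.011.
g_wv = 0.3451 + 0.011 = 0.36.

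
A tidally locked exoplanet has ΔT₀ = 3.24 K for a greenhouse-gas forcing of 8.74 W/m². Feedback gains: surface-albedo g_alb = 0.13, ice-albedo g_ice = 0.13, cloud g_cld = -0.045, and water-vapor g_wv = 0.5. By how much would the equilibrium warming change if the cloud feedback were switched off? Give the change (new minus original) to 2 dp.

2.13 K

Original: g = 0.715, ΔT = 3.24/(1−0.715) = 11.3684 K.
Without cloud: g' = 0.76, ΔT' = 3.24/(1−0.76) = 13.5000 K.
Change = 13.5000 − 11.3684 = 2.13 K.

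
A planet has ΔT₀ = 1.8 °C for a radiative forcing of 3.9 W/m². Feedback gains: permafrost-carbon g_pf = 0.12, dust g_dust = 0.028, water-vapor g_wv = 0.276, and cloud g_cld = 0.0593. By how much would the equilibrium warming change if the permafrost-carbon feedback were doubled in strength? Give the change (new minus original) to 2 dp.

Original: g = 0.4833, ΔT = 1.8/(1−0.4833) = 3.4836 °C.
With doubled permafrost-carbon: g' = 0.6033, ΔT' = 1.8/(1−0.6033) = 4.5374 °C.
Change = 4.5374 − 3.4836 = 1.05 °C.

1.05 °C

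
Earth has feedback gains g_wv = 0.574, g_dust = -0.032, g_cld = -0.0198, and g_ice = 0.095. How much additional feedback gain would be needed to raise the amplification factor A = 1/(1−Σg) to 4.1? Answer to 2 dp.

Current total gain = 0.6172.
Target gain for A = 4.1: g* = 1 − 1/4.1 = 0.7561.
Additional gain needed = 0.7561 − 0.6172 = 0.14.

0.14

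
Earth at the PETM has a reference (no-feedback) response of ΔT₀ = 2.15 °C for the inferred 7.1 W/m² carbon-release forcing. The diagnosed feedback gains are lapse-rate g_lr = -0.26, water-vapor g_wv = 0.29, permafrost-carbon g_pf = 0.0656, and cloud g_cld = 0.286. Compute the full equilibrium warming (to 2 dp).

Total gain g = -0.26 + 0.29 + 0.0656 + 0.286 = 0.3816.
Amplification A = 1/(1 − 0.3816) = 1.617.
ΔT = 2.15 × 1.617 = 3.48 °C.

3.48 °C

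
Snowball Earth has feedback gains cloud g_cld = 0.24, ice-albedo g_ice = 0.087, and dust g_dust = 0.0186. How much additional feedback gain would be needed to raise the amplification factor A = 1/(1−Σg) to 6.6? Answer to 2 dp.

Current total gain = 0.3456.
Target gain for A = 6.6: g* = 1 − 1/6.6 = 0.8485.
Additional gain needed = 0.8485 − 0.3456 = 0.50.

0.50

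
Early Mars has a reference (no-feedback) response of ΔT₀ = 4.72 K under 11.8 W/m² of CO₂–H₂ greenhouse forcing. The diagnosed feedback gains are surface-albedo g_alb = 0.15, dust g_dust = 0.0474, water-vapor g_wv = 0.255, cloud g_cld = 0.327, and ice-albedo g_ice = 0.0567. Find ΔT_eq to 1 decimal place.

Total gain g = 0.15 + 0.0474 + 0.255 + 0.327 + 0.0567 = 0.8361.
Amplification A = 1/(1 − 0.8361) = 6.101.
ΔT = 4.72 × 6.101 = 28.8 K.

28.8 K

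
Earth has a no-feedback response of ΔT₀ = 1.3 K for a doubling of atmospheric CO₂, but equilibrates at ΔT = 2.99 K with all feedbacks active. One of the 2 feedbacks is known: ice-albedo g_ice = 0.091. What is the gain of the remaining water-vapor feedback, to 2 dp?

0.47

Amplification A = ΔT/ΔT₀ = 2.99/1.3 = 2.3.
Total gain g = 1 − 1/A = 1 − 1/2.3 = 0.5652.
The known gain is 0.091.
g_wv = 0.5652 − 0.091 = 0.47.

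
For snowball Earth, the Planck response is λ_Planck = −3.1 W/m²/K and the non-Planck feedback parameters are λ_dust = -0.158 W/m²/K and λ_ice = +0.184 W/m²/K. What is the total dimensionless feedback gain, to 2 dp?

0.01

Convert to gains: g_dust = -0.158/3.1 = -0.05097; g_ice = 0.184/3.1 = 0.05935.
Total gain g = 0.00838.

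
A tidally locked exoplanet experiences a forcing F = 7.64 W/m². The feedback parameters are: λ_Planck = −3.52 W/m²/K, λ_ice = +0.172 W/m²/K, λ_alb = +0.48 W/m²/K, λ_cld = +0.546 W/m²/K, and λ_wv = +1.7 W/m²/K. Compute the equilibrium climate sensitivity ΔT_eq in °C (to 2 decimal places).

Net feedback parameter λ = (−3.52) + (+0.172) + (+0.48) + (+0.546) + (+1.7) = -0.622 W/m²/K.
ΔT = −F/λ = −7.64/(-0.622) = 12.28 °C.

12.28 °C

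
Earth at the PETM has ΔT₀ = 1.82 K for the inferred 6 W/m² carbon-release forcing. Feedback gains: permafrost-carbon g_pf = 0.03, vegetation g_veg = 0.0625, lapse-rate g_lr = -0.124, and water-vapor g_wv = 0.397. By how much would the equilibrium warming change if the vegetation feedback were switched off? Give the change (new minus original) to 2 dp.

-0.26 K

Original: g = 0.3655, ΔT = 1.82/(1−0.3655) = 2.8684 K.
Without vegetation: g' = 0.303, ΔT' = 1.82/(1−0.303) = 2.6112 K.
Change = 2.6112 − 2.8684 = -0.26 K.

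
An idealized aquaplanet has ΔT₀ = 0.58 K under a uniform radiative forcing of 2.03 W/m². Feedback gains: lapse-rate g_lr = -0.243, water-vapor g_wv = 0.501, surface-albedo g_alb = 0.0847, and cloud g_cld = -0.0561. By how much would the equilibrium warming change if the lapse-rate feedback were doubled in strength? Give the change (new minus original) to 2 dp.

-0.21 K

Original: g = 0.2866, ΔT = 0.58/(1−0.2866) = 0.8130 K.
With doubled lapse-rate: g' = 0.0436, ΔT' = 0.58/(1−0.0436) = 0.6064 K.
Change = 0.6064 − 0.8130 = -0.21 K.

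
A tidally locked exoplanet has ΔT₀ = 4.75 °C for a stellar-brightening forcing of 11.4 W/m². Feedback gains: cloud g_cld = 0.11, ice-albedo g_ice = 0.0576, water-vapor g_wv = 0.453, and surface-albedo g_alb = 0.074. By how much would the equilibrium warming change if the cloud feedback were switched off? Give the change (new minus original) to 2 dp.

-4.12 °C

Original: g = 0.6946, ΔT = 4.75/(1−0.6946) = 15.5534 °C.
Without cloud: g' = 0.5846, ΔT' = 4.75/(1−0.5846) = 11.4348 °C.
Change = 11.4348 − 15.5534 = -4.12 °C.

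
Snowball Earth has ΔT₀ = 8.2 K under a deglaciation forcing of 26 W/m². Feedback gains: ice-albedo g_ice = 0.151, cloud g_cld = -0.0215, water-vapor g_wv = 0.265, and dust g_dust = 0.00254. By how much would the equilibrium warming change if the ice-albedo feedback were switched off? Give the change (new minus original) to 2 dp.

-2.72 K

Original: g = 0.39704, ΔT = 8.2/(1−0.39704) = 13.5996 K.
Without ice-albedo: g' = 0.24604, ΔT' = 8.2/(1−0.24604) = 10.8759 K.
Change = 10.8759 − 13.5996 = -2.72 K.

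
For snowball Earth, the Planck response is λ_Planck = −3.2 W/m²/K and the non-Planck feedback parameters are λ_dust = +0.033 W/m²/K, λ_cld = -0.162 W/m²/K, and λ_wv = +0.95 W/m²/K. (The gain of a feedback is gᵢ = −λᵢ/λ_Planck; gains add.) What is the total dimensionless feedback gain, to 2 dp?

0.26

Convert to gains: g_dust = 0.033/3.2 = 0.01031; g_cld = -0.162/3.2 = -0.05062; g_wv = 0.95/3.2 = 0.2969.
Total gain g = 0.25659.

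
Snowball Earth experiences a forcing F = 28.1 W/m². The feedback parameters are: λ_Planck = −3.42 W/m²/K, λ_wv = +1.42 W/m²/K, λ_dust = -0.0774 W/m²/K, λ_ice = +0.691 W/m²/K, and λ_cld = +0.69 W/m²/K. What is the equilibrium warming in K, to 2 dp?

40.35 K

Net feedback parameter λ = (−3.42) + (+1.42) + (-0.0774) + (+0.691) + (+0.69) = -0.6964 W/m²/K.
ΔT = −F/λ = −28.1/(-0.6964) = 40.35 K.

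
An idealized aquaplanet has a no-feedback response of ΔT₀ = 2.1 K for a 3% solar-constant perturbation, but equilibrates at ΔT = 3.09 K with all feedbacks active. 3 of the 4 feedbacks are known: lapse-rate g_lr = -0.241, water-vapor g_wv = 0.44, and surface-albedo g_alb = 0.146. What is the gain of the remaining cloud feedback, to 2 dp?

Amplification A = ΔT/ΔT₀ = 3.09/2.1 = 1.471.
Total gain g = 1 − 1/A = 1 − 1/1.471 = 0.3202.
Known gains sum to -0.241 + 0.44 + 0.146 = 0.345.
g_cld = 0.3202 − 0.345 = -0.02.

-0.02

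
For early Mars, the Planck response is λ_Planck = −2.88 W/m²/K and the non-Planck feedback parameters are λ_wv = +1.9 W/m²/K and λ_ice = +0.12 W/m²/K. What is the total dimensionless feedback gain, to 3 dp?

0.701

Convert to gains: g_wv = 1.9/2.88 = 0.6597; g_ice = 0.12/2.88 = 0.04167.
Total gain g = 0.70137.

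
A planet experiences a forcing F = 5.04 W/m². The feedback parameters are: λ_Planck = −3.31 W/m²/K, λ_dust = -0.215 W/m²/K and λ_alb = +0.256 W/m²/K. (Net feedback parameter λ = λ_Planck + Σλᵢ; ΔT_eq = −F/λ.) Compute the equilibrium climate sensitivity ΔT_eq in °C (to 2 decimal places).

1.54 °C

Net feedback parameter λ = (−3.31) + (-0.215) + (+0.256) = -3.269 W/m²/K.
ΔT = −F/λ = −5.04/(-3.269) = 1.54 °C.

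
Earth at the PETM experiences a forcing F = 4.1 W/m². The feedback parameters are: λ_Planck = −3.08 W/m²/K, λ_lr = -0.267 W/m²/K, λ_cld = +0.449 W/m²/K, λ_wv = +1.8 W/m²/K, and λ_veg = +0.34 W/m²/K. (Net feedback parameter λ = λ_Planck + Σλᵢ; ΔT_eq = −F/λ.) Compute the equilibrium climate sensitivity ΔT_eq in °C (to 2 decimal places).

Net feedback parameter λ = (−3.08) + (-0.267) + (+0.449) + (+1.8) + (+0.34) = -0.758 W/m²/K.
ΔT = −F/λ = −4.1/(-0.758) = 5.41 °C.

5.41 °C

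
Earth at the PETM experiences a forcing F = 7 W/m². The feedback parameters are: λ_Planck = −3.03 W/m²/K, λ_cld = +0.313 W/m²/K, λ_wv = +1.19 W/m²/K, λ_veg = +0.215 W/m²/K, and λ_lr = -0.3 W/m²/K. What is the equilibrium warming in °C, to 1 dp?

Net feedback parameter λ = (−3.03) + (+0.313) + (+1.19) + (+0.215) + (-0.3) = -1.612 W/m²/K.
ΔT = −F/λ = −7/(-1.612) = 4.3 °C.

4.3 °C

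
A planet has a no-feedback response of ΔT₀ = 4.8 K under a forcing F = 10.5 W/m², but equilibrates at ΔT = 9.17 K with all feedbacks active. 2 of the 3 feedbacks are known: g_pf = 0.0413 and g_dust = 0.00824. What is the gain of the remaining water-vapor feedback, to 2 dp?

Amplification A = ΔT/ΔT₀ = 9.17/4.8 = 1.91.
Total gain g = 1 − 1/A = 1 − 1/1.91 = 0.4764.
Known gains sum to 0.0413 + 0.00824 = 0.04954.
g_wv = 0.4764 − 0.04954 = 0.43.

0.43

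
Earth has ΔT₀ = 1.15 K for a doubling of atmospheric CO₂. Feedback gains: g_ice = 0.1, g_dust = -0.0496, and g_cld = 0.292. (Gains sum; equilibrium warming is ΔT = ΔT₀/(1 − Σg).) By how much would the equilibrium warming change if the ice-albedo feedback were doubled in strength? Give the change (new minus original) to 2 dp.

0.31 K

Original: g = 0.3424, ΔT = 1.15/(1−0.3424) = 1.7488 K.
With doubled ice-albedo: g' = 0.4424, ΔT' = 1.15/(1−0.4424) = 2.0624 K.
Change = 2.0624 − 1.7488 = 0.31 K.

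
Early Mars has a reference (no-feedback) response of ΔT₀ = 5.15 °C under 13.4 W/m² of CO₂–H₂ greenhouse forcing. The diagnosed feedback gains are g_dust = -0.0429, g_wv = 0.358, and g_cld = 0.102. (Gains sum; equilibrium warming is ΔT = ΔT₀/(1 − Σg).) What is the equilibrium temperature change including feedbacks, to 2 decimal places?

Total gain g = -0.0429 + 0.358 + 0.102 = 0.4171.
Amplification A = 1/(1 − 0.4171) = 1.716.
ΔT = 5.15 × 1.716 = 8.84 °C.

8.84 °C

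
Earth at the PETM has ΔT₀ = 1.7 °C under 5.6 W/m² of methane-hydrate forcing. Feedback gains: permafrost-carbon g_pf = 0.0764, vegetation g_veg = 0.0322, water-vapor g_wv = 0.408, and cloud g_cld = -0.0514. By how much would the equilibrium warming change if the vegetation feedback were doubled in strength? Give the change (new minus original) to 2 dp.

Original: g = 0.4652, ΔT = 1.7/(1−0.4652) = 3.1788 °C.
With doubled vegetation: g' = 0.4974, ΔT' = 1.7/(1−0.4974) = 3.3824 °C.
Change = 3.3824 − 3.1788 = 0.20 °C.

0.20 °C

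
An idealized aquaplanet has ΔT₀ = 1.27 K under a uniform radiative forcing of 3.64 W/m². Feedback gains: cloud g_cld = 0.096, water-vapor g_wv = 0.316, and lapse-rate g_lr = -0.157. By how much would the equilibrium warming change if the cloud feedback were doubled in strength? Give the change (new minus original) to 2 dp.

0.25 K

Original: g = 0.255, ΔT = 1.27/(1−0.255) = 1.7047 K.
With doubled cloud: g' = 0.351, ΔT' = 1.27/(1−0.351) = 1.9569 K.
Change = 1.9569 − 1.7047 = 0.25 K.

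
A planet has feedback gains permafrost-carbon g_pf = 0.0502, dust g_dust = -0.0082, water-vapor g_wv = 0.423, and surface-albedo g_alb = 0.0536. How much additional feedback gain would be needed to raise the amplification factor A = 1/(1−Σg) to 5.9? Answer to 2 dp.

0.31

Current total gain = 0.5186.
Target gain for A = 5.9: g* = 1 − 1/5.9 = 0.8305.
Additional gain needed = 0.8305 − 0.5186 = 0.31.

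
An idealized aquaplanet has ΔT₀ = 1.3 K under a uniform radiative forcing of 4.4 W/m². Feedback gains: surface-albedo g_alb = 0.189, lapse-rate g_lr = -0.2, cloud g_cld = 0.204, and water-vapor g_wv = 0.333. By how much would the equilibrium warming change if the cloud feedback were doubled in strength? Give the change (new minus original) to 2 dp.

2.07 K

Original: g = 0.526, ΔT = 1.3/(1−0.526) = 2.7426 K.
With doubled cloud: g' = 0.73, ΔT' = 1.3/(1−0.73) = 4.8148 K.
Change = 4.8148 − 2.7426 = 2.07 K.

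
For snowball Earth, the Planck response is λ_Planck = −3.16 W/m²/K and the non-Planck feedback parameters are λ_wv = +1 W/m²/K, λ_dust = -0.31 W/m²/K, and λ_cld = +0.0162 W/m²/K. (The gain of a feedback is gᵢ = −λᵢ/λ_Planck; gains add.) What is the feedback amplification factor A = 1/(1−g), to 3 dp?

Convert to gains: g_wv = 1/3.16 = 0.3165; g_dust = -0.31/3.16 = -0.0981; g_cld = 0.0162/3.16 = 0.005127.
Total gain g = 0.223527.
A = 1/(1 − 0.223527) = 1.288.

1.288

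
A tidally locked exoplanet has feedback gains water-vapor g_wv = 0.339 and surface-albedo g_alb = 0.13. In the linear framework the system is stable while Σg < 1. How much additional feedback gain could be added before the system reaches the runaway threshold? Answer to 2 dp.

0.53

Current total gain = 0.339 + 0.13 = 0.469.
Margin to runaway = 1 − 0.469 = 0.53.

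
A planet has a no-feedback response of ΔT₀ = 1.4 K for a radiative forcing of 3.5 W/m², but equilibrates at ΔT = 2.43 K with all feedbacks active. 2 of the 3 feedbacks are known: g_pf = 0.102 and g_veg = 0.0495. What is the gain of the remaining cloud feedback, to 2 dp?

0.27

Amplification A = ΔT/ΔT₀ = 2.43/1.4 = 1.736.
Total gain g = 1 − 1/A = 1 − 1/1.736 = 0.424.
Known gains sum to 0.102 + 0.0495 = 0.1515.
g_cld = 0.424 − 0.1515 = 0.27.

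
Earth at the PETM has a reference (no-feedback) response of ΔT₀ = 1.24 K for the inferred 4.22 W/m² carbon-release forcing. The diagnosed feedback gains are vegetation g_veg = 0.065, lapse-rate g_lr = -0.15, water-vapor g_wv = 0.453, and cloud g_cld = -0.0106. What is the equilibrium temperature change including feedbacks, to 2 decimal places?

1.93 K

Total gain g = 0.065 − 0.15 + 0.453 − 0.0106 = 0.3574.
Amplification A = 1/(1 − 0.3574) = 1.556.
ΔT = 1.24 × 1.556 = 1.93 K.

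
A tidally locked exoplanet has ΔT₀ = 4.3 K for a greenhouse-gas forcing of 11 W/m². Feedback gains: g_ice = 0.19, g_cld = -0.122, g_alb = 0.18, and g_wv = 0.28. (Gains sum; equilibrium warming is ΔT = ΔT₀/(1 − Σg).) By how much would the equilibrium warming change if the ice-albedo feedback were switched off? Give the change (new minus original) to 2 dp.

-2.61 K

Original: g = 0.528, ΔT = 4.3/(1−0.528) = 9.1102 K.
Without ice-albedo: g' = 0.338, ΔT' = 4.3/(1−0.338) = 6.4955 K.
Change = 6.4955 − 9.1102 = -2.61 K.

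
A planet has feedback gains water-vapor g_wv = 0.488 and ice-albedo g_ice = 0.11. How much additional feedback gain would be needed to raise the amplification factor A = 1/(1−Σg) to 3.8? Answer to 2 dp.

0.14

Current total gain = 0.598.
Target gain for A = 3.8: g* = 1 − 1/3.8 = 0.7368.
Additional gain needed = 0.7368 − 0.598 = 0.14.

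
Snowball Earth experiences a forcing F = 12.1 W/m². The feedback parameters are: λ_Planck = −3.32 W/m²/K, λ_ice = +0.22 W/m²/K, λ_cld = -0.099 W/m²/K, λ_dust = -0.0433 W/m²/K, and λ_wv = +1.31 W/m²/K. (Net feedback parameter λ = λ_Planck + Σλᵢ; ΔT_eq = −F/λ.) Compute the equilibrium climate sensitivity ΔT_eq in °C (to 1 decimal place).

6.3 °C

Net feedback parameter λ = (−3.32) + (+0.22) + (-0.099) + (-0.0433) + (+1.31) = -1.9323 W/m²/K.
ΔT = −F/λ = −12.1/(-1.9323) = 6.3 °C.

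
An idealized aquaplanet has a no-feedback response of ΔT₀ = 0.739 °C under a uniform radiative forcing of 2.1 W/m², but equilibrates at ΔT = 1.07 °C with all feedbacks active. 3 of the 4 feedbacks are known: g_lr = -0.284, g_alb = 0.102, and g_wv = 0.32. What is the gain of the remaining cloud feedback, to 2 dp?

Amplification A = ΔT/ΔT₀ = 1.07/0.739 = 1.448.
Total gain g = 1 − 1/A = 1 − 1/1.448 = 0.3094.
Known gains sum to -0.284 + 0.102 + 0.32 = 0.138.
g_cld = 0.3094 − 0.138 = 0.17.

0.17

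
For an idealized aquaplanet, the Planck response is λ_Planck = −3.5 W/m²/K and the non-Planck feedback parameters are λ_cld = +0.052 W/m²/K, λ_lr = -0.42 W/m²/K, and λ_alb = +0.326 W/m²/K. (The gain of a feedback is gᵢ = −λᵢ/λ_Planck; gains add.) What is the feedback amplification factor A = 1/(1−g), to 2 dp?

0.99

Convert to gains: g_cld = 0.052/3.5 = 0.01486; g_lr = -0.42/3.5 = -0.12; g_alb = 0.326/3.5 = 0.09314.
Total gain g = -0.012.
A = 1/(1 + 0.012) = 0.99.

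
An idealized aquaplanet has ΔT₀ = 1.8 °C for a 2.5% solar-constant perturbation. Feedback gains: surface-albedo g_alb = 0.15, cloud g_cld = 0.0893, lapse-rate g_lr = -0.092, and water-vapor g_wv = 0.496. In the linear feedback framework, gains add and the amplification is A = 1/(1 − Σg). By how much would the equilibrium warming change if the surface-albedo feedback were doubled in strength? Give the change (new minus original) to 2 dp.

3.66 °C

Original: g = 0.6433, ΔT = 1.8/(1−0.6433) = 5.0463 °C.
With doubled surface-albedo: g' = 0.7933, ΔT' = 1.8/(1−0.7933) = 8.7083 °C.
Change = 8.7083 − 5.0463 = 3.66 °C.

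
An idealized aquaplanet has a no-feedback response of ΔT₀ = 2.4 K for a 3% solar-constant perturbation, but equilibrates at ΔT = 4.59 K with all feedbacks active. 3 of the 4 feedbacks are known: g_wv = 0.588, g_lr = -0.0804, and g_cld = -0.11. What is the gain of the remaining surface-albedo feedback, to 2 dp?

Amplification A = ΔT/ΔT₀ = 4.59/2.4 = 1.913.
Total gain g = 1 − 1/A = 1 − 1/1.913 = 0.4773.
Known gains sum to 0.588 − 0.0804 − 0.11 = 0.3976.
g_alb = 0.4773 − 0.3976 = 0.08.

0.08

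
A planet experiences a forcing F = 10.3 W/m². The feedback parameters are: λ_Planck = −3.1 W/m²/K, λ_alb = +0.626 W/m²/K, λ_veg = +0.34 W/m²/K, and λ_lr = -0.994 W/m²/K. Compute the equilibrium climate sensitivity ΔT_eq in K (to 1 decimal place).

3.3 K

Net feedback parameter λ = (−3.1) + (+0.626) + (+0.34) + (-0.994) = -3.128 W/m²/K.
ΔT = −F/λ = −10.3/(-3.128) = 3.3 K.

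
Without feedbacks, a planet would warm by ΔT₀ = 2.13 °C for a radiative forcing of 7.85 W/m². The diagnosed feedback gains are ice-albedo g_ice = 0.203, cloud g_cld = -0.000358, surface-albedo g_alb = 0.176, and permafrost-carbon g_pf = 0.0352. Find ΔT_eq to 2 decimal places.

Total gain g = 0.203 − 0.000358 + 0.176 + 0.0352 = 0.413842.
Amplification A = 1/(1 − 0.413842) = 1.706.
ΔT = 2.13 × 1.706 = 3.63 °C.

3.63 °C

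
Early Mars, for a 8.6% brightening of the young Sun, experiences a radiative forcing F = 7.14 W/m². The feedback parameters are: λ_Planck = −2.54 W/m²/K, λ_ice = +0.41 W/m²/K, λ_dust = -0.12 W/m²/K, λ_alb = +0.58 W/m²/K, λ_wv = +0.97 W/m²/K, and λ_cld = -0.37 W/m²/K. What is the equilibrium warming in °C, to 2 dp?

Net feedback parameter λ = (−2.54) + (+0.41) + (-0.12) + (+0.58) + (+0.97) + (-0.37) = -1.07 W/m²/K.
ΔT = −F/λ = −7.14/(-1.07) = 6.67 °C.

6.67 °C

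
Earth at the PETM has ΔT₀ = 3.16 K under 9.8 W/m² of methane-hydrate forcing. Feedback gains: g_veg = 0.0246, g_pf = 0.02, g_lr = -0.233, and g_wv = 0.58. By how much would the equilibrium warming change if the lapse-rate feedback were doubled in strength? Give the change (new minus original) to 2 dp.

Original: g = 0.3916, ΔT = 3.16/(1−0.3916) = 5.1940 K.
With doubled lapse-rate: g' = 0.1586, ΔT' = 3.16/(1−0.1586) = 3.7556 K.
Change = 3.7556 − 5.1940 = -1.44 K.

-1.44 K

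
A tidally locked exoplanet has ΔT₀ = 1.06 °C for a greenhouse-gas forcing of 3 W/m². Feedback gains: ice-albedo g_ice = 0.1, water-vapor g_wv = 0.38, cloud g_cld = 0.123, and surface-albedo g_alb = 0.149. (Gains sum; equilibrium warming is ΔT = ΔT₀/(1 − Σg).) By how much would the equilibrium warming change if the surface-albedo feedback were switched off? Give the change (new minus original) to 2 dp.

Original: g = 0.752, ΔT = 1.06/(1−0.752) = 4.2742 °C.
Without surface-albedo: g' = 0.603, ΔT' = 1.06/(1−0.603) = 2.6700 °C.
Change = 2.6700 − 4.2742 = -1.60 °C.

-1.60 °C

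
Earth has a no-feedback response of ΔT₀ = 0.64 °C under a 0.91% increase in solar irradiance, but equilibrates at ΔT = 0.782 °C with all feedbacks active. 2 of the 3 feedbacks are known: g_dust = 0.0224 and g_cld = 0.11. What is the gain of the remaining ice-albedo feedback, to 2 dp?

Amplification A = ΔT/ΔT₀ = 0.782/0.64 = 1.222.
Total gain g = 1 − 1/A = 1 − 1/1.222 = 0.1817.
Known gains sum to 0.0224 + 0.11 = 0.1324.
g_ice = 0.1817 − 0.1324 = 0.05.

0.05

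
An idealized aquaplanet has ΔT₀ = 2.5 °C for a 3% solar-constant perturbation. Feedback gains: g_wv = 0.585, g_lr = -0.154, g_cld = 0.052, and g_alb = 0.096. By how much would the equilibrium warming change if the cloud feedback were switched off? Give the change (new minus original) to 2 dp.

-0.65 °C

Original: g = 0.579, ΔT = 2.5/(1−0.579) = 5.9382 °C.
Without cloud: g' = 0.527, ΔT' = 2.5/(1−0.527) = 5.2854 °C.
Change = 5.2854 − 5.9382 = -0.65 °C.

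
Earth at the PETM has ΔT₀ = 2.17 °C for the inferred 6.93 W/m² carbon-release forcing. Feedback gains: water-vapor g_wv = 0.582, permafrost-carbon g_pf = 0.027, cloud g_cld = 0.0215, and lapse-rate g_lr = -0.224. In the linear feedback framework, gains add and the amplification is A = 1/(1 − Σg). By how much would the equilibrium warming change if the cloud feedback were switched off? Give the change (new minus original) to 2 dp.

-0.13 °C

Original: g = 0.4065, ΔT = 2.17/(1−0.4065) = 3.6563 °C.
Without cloud: g' = 0.385, ΔT' = 2.17/(1−0.385) = 3.5285 °C.
Change = 3.5285 − 3.6563 = -0.13 °C.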